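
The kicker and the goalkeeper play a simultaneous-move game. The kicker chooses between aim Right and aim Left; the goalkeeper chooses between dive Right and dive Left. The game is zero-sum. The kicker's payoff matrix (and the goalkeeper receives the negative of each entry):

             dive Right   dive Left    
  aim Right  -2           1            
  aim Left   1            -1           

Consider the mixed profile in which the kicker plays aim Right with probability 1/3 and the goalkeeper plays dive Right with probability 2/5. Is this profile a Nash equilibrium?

No

Given the kicker's mix p = 1/3, the goalkeeper's payoff from dive Right is 0 but from dive Left is 1/3. The goalkeeper strictly prefers dive Left, so the goalkeeper would not mix.
So the proposed profile is not a Nash equilibrium.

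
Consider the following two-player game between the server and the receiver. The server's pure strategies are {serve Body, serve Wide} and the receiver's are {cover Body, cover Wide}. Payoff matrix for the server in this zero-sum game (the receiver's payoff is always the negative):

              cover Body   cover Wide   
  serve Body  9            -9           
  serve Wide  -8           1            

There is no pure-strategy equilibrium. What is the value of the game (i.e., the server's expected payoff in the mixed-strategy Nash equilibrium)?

v = -7/3

In a mixed equilibrium the server is indifferent between serve Body and serve Wide; this condition fixes q.
  the server's payoff from serve Body: q·9 + (1−q)·(-9) = 18q - 9
  the server's payoff from serve Wide: q·(-8) + (1−q)·1 = -9q + 1
  18q - 9 = -9q + 1  ⇒  27q = 10  ⇒  q = 10/27.
The value is the server's expected payoff against this mix (using serve Body): (10/27)·9 + (17/27)·(-9) = -7/3.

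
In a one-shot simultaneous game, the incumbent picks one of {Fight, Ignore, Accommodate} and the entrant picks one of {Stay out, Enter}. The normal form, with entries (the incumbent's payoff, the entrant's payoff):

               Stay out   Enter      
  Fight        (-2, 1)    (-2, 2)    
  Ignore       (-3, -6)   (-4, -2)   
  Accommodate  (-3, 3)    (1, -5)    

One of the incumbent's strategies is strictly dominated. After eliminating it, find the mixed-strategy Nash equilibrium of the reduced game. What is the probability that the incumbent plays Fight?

p = 8/9

The incumbent's strategy Ignore is strictly dominated by Fight: -2 > -3 and -2 > -4. Eliminate Ignore.
Set the entrant's expected payoff from Stay out equal to that from Enter:
  the entrant's payoff from Stay out: p·1 + (1−p)·3 = -2p + 3
  the entrant's payoff from Enter: p·2 + (1−p)·(-5) = 7p - 5
  -2p + 3 = 7p - 5  ⇒  -9p = -8  ⇒  p = 8/9.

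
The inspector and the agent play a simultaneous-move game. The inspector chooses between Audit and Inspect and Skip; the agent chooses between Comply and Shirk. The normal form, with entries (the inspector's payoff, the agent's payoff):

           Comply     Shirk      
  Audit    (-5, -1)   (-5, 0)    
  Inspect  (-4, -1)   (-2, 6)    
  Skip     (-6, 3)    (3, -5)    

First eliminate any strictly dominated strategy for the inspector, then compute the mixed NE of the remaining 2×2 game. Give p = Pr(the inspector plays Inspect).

p = 8/15

The inspector's strategy Audit is strictly dominated by Inspect: -4 > -5 and -2 > -5. Eliminate Audit.
The agent's indifference between Comply and Shirk determines the inspector's mixing probability p:
  the agent's payoff from Comply: p·(-1) + (1−p)·3 = -4p + 3
  the agent's payoff from Shirk: p·6 + (1−p)·(-5) = 11p - 5
  -4p + 3 = 11p - 5  ⇒  -15p = -8  ⇒  p = 8/15.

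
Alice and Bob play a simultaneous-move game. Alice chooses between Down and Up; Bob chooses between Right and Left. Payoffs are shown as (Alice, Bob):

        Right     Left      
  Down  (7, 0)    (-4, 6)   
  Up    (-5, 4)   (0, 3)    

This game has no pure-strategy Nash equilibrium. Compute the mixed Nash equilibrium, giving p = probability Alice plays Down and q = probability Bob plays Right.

p = 1/7, q = 1/4

Alice's mix must leave Bob indifferent between Right and Left.
  Bob's payoff to Right: p·0 + (1−p)·4 = -4p + 4
  Bob's payoff to Left: p·6 + (1−p)·3 = 3p + 3
  -4p + 4 = 3p + 3  ⇒  -7p = -1  ⇒  p = 1/7.
For Alice to be willing to mix, Alice must be indifferent between Down and Up, which pins down Bob's mix.
  Alice's expected payoff from Down: q·7 + (1−q)·(-4) = 11q - 4
  Alice's expected payoff from Up: q·(-5) + (1−q)·0 = -5q
  11q - 4 = -5q  ⇒  16q = 4  ⇒  q = 1/4.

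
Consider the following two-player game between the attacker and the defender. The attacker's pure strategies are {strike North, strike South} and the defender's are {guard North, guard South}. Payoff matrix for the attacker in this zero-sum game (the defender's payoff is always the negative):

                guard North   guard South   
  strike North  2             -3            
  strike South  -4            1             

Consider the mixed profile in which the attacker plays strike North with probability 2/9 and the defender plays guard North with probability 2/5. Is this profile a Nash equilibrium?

Given the attacker's mix p = 2/9, the defender's payoff from guard North is 8/3 but from guard South is -1/9. The defender strictly prefers guard North, so the defender would not mix.
So the proposed profile is not a Nash equilibrium.

No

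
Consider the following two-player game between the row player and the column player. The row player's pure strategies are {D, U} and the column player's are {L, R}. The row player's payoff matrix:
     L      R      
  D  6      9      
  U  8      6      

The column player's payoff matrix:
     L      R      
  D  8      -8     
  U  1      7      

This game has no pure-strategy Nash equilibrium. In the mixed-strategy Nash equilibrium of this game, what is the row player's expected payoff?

For the row player to be willing to mix, the row player must be indifferent between D and U, which pins down the column player's mix.
  the row player's payoff from D: q·6 + (1−q)·9 = -3q + 9
  the row player's payoff from U: q·8 + (1−q)·6 = 2q + 6
  -3q + 9 = 2q + 6  ⇒  -5q = -3  ⇒  q = 3/5.
At equilibrium the row player is indifferent across rows, so the row player's payoff equals the payoff from D: (3/5)·6 + (2/5)·9 = 36/5.

36/5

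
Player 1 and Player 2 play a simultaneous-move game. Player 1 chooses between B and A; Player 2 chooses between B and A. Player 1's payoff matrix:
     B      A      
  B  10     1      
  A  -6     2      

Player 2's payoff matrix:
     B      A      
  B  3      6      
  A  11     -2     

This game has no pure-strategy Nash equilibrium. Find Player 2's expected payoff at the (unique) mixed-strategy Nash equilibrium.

Player 2's indifference between B and A determines Player 1's mixing probability p:
  Player 2's expected payoff from B: p·3 + (1−p)·11 = -8p + 11
  Player 2's expected payoff from A: p·6 + (1−p)·(-2) = 8p - 2
  -8p + 11 = 8p - 2  ⇒  -16p = -13  ⇒  p = 13/16.
At equilibrium Player 2 is indifferent across columns, so Player 2's payoff equals the payoff from B: (13/16)·3 + (3/16)·11 = 9/2.

9/2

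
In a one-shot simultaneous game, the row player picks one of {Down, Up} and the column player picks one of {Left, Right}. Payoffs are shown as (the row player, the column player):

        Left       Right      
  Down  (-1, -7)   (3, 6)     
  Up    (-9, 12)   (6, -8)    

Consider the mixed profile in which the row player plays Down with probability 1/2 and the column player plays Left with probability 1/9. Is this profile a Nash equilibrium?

No

Given the row player's mix p = 1/2, the column player's payoff from Left is 5/2 but from Right is -1. The column player strictly prefers Left, so the column player would not mix.
So the proposed profile is not a Nash equilibrium.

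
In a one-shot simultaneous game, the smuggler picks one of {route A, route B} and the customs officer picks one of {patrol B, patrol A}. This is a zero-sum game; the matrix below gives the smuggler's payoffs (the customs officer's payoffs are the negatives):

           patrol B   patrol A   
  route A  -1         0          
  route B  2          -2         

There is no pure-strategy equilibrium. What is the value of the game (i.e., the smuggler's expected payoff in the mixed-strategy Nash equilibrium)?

The customs officer's mix must leave the smuggler indifferent between route A and route B.
  the smuggler's payoff from route A: q·(-1) + (1−q)·0 = -q
  the smuggler's payoff from route B: q·2 + (1−q)·(-2) = 4q - 2
  -q = 4q - 2  ⇒  -5q = -2  ⇒  q = 2/5.
The value is the smuggler's expected payoff against this mix (using route A): (2/5)·(-1) + (3/5)·0 = -2/5.

v = -2/5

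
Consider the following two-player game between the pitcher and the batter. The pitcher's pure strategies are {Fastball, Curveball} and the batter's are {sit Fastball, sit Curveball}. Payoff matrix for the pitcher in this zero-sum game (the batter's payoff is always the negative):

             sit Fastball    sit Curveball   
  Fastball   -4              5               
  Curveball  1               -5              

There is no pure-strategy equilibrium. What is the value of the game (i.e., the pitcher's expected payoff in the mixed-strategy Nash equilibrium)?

v = -1

Set the pitcher's expected payoff from Fastball equal to that from Curveball:
  the pitcher's payoff from Fastball: q·(-4) + (1−q)·5 = -9q + 5
  the pitcher's payoff from Curveball: q·1 + (1−q)·(-5) = 6q - 5
  -9q + 5 = 6q - 5  ⇒  -15q = -10  ⇒  q = 2/3.
The value is the pitcher's expected payoff against this mix (using Fastball): (2/3)·(-4) + (1/3)·5 = -1.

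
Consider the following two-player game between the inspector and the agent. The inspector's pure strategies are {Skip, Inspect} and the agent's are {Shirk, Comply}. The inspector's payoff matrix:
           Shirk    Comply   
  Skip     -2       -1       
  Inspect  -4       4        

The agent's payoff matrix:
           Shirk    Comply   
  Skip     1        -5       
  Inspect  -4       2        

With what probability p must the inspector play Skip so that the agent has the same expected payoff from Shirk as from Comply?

For the agent to be willing to mix, the agent must be indifferent between Shirk and Comply, which pins down the inspector's mix.
  the agent's payoff to Shirk: p·1 + (1−p)·(-4) = 5p - 4
  the agent's payoff to Comply: p·(-5) + (1−p)·2 = -7p + 2
  5p - 4 = -7p + 2  ⇒  12p = 6  ⇒  p = 1/2.

p = 1/2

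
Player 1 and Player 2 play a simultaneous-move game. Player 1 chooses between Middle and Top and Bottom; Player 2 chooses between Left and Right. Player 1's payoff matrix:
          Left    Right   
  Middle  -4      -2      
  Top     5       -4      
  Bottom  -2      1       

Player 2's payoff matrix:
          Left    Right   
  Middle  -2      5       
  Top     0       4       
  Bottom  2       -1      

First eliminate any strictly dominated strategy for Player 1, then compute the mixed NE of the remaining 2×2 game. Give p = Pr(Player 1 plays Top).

p = 3/7

Player 1's strategy Middle is strictly dominated by Bottom: -2 > -4 and 1 > -2. Eliminate Middle.
For Player 2 to be willing to mix, Player 2 must be indifferent between Left and Right, which pins down Player 1's mix.
  Player 2's expected payoff from Left: p·0 + (1−p)·2 = -2p + 2
  Player 2's expected payoff from Right: p·4 + (1−p)·(-1) = 5p - 1
  -2p + 2 = 5p - 1  ⇒  -7p = -3  ⇒  p = 3/7.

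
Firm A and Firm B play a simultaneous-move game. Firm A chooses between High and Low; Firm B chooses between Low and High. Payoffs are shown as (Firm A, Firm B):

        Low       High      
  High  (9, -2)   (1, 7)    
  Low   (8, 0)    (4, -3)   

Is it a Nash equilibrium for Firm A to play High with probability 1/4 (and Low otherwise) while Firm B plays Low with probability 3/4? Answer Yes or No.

Check Firm B's indifference given Firm A's mix p = 1/4:
  payoff from Low = -1/2; payoff from High = -1/2 — equal.
Check Firm A's indifference given Firm B's mix q = 3/4:
  payoff from High = 7; payoff from Low = 7 — equal.
Both players are indifferent, so neither can profitably deviate.

Yes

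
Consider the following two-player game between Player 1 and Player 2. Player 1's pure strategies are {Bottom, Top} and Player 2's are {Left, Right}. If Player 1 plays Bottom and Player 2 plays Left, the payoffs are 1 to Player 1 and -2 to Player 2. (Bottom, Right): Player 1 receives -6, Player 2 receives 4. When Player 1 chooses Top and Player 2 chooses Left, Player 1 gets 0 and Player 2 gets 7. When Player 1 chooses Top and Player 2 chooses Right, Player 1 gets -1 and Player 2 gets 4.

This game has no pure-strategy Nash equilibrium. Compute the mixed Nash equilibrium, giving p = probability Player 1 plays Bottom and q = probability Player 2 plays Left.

In a mixed equilibrium Player 2 is indifferent between Left and Right; this condition fixes p.
  Player 2's expected payoff from Left: p·(-2) + (1−p)·7 = -9p + 7
  Player 2's expected payoff from Right: p·4 + (1−p)·4 = 4
  -9p + 7 = 4  ⇒  -9p = -3  ⇒  p = 1/3.
Player 2's mix must leave Player 1 indifferent between Bottom and Top.
  Player 1's expected payoff from Bottom: q·1 + (1−q)·(-6) = 7q - 6
  Player 1's expected payoff from Top: q·0 + (1−q)·(-1) = q - 1
  7q - 6 = q - 1  ⇒  6q = 5  ⇒  q = 5/6.

p = 1/3, q = 5/6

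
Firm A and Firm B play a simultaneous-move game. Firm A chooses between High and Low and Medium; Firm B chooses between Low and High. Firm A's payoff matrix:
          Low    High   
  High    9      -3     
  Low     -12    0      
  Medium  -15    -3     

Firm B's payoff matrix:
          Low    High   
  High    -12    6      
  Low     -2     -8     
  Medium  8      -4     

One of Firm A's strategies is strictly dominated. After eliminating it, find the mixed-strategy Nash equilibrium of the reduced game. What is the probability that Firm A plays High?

Firm A's strategy Medium is strictly dominated by Low: -12 > -15 and 0 > -3. Eliminate Medium.
In a mixed equilibrium Firm B is indifferent between Low and High; this condition fixes p.
  Firm B's expected payoff from Low: p·(-12) + (1−p)·(-2) = -10p - 2
  Firm B's expected payoff from High: p·6 + (1−p)·(-8) = 14p - 8
  -10p - 2 = 14p - 8  ⇒  -24p = -6  ⇒  p = 1/4.

p = 1/4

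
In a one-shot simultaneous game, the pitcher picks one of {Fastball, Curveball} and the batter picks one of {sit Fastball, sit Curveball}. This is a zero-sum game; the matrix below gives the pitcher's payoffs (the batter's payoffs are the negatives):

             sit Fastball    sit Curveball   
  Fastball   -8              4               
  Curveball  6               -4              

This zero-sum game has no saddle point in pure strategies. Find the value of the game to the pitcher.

For the pitcher to be willing to mix, the pitcher must be indifferent between Fastball and Curveball, which pins down the batter's mix.
  the pitcher's payoff from Fastball: q·(-8) + (1−q)·4 = -12q + 4
  the pitcher's payoff from Curveball: q·6 + (1−q)·(-4) = 10q - 4
  -12q + 4 = 10q - 4  ⇒  -22q = -8  ⇒  q = 4/11.
The value is the pitcher's expected payoff against this mix (using Fastball): (4/11)·(-8) + (7/11)·4 = -4/11.

v = -4/11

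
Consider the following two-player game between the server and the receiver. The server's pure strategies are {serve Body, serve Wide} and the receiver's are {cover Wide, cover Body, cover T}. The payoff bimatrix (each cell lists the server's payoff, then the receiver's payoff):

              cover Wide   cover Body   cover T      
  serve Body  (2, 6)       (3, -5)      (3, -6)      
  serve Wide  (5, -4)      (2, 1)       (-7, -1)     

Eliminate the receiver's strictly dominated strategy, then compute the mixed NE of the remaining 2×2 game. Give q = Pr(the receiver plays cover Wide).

The receiver's strategy cover T is strictly dominated by cover Body: -5 > -6 and 1 > -1. Eliminate cover T.
In a mixed equilibrium the server is indifferent between serve Body and serve Wide; this condition fixes q.
  the server's payoff to serve Body: q·2 + (1−q)·3 = -q + 3
  the server's payoff to serve Wide: q·5 + (1−q)·2 = 3q + 2
  -q + 3 = 3q + 2  ⇒  -4q = -1  ⇒  q = 1/4.

q = 1/4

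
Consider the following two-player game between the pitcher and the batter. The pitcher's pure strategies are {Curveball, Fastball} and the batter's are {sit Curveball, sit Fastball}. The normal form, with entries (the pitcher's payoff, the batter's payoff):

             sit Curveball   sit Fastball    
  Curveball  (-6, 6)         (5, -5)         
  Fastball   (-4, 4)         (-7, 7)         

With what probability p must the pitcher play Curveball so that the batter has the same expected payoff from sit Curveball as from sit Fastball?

p = 3/14

For the batter to be willing to mix, the batter must be indifferent between sit Curveball and sit Fastball, which pins down the pitcher's mix.
  the batter's payoff from sit Curveball: p·6 + (1−p)·4 = 2p + 4
  the batter's payoff from sit Fastball: p·(-5) + (1−p)·7 = -12p + 7
  2p + 4 = -12p + 7  ⇒  14p = 3  ⇒  p = 3/14.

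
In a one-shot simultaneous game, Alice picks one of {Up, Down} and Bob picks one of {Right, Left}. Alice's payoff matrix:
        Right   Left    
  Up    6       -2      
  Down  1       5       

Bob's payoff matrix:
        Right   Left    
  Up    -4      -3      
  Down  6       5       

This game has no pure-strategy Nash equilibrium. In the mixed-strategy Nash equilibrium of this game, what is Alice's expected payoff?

8/3

Set Alice's expected payoff from Up equal to that from Down:
  Alice's payoff from Up: q·6 + (1−q)·(-2) = 8q - 2
  Alice's payoff from Down: q·1 + (1−q)·5 = -4q + 5
  8q - 2 = -4q + 5  ⇒  12q = 7  ⇒  q = 7/12.
At equilibrium Alice is indifferent across rows, so Alice's payoff equals the payoff from Up: (7/12)·6 + (5/12)·(-2) = 8/3.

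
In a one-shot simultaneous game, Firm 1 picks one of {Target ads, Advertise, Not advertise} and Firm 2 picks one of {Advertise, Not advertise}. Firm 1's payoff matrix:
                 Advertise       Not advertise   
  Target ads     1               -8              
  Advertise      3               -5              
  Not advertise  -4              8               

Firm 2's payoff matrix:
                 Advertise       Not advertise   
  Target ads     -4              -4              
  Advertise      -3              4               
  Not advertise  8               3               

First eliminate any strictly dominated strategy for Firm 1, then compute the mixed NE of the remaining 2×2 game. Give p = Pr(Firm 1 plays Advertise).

p = 5/12

Firm 1's strategy Target ads is strictly dominated by Advertise: 3 > 1 and -5 > -8. Eliminate Target ads.
In a mixed equilibrium Firm 2 is indifferent between Advertise and Not advertise; this condition fixes p.
  Firm 2's payoff from Advertise: p·(-3) + (1−p)·8 = -11p + 8
  Firm 2's payoff from Not advertise: p·4 + (1−p)·3 = p + 3
  -11p + 8 = p + 3  ⇒  -12p = -5  ⇒  p = 5/12.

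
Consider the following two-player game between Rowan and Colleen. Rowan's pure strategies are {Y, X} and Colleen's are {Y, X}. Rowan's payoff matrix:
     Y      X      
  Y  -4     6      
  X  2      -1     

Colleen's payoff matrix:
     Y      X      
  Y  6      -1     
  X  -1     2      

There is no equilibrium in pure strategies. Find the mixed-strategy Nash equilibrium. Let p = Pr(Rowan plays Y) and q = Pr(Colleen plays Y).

Set Colleen's expected payoff from Y equal to that from X:
  Colleen's payoff to Y: p·6 + (1−p)·(-1) = 7p - 1
  Colleen's payoff to X: p·(-1) + (1−p)·2 = -3p + 2
  7p - 1 = -3p + 2  ⇒  10p = 3  ⇒  p = 3/10.
In a mixed equilibrium Rowan is indifferent between Y and X; this condition fixes q.
  Rowan's payoff from Y: q·(-4) + (1−q)·6 = -10q + 6
  Rowan's payoff from X: q·2 + (1−q)·(-1) = 3q - 1
  -10q + 6 = 3q - 1  ⇒  -13q = -7  ⇒  q = 7/13.

p = 3/10, q = 7/13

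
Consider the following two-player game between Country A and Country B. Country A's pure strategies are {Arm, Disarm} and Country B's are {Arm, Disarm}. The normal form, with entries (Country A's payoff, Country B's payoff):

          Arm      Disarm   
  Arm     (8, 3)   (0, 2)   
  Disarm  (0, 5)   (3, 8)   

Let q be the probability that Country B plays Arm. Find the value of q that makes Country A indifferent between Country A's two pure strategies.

q = 3/11

Set Country A's expected payoff from Arm equal to that from Disarm:
  Country A's payoff from Arm: q·8 + (1−q)·0 = 8q
  Country A's payoff from Disarm: q·0 + (1−q)·3 = -3q + 3
  8q = -3q + 3  ⇒  11q = 3  ⇒  q = 3/11.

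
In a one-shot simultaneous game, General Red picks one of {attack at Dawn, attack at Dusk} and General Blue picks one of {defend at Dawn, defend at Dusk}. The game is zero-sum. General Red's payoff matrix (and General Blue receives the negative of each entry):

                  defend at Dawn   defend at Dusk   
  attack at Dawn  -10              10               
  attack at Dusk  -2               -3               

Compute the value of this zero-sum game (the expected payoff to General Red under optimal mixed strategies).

General Red's indifference between attack at Dawn and attack at Dusk determines General Blue's mixing probability q:
  General Red's payoff to attack at Dawn: q·(-10) + (1−q)·10 = -20q + 10
  General Red's payoff to attack at Dusk: q·(-2) + (1−q)·(-3) = q - 3
  -20q + 10 = q - 3  ⇒  -21q = -13  ⇒  q = 13/21.
The value is General Red's expected payoff against this mix (using attack at Dawn): (13/21)·(-10) + (8/21)·10 = -50/21.

v = -50/21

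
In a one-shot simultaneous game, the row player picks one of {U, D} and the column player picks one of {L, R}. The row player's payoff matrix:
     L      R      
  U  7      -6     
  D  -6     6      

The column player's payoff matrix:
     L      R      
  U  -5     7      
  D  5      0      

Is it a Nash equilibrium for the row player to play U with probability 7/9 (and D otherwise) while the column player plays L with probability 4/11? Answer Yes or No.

Given the row player's mix p = 7/9, the column player's payoff from L is -25/9 but from R is 49/9. The column player strictly prefers R, so the column player would not mix.
So the proposed profile is not a Nash equilibrium.

No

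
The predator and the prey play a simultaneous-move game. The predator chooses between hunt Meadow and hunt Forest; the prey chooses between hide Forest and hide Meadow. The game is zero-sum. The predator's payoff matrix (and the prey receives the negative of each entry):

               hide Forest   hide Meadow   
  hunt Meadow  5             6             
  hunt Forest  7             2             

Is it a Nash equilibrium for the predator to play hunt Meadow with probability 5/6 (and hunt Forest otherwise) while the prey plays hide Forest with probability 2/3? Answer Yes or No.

Yes

Check the prey's indifference given the predator's mix p = 5/6:
  payoff from hide Forest = -16/3; payoff from hide Meadow = -16/3 — equal.
Check the predator's indifference given the prey's mix q = 2/3:
  payoff from hunt Meadow = 16/3; payoff from hunt Forest = 16/3 — equal.
Both players are indifferent, so neither can profitably deviate.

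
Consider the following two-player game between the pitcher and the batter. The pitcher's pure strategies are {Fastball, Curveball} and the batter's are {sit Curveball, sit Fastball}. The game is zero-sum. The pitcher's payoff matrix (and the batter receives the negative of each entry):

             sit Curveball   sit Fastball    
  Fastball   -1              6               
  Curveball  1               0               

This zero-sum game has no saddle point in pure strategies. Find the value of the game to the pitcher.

In a mixed equilibrium the pitcher is indifferent between Fastball and Curveball; this condition fixes q.
  the pitcher's payoff from Fastball: q·(-1) + (1−q)·6 = -7q + 6
  the pitcher's payoff from Curveball: q·1 + (1−q)·0 = q
  -7q + 6 = q  ⇒  -8q = -6  ⇒  q = 3/4.
The value is the pitcher's expected payoff against this mix (using Fastball): (3/4)·(-1) + (1/4)·6 = 3/4.

v = 3/4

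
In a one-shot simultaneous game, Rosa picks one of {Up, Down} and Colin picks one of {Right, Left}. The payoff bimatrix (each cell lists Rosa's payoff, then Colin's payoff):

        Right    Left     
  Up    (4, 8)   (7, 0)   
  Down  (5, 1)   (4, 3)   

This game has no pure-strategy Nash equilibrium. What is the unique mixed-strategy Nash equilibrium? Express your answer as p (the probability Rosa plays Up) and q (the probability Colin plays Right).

p = 1/5, q = 3/4

For Colin to be willing to mix, Colin must be indifferent between Right and Left, which pins down Rosa's mix.
  Colin's payoff from Right: p·8 + (1−p)·1 = 7p + 1
  Colin's payoff from Left: p·0 + (1−p)·3 = -3p + 3
  7p + 1 = -3p + 3  ⇒  10p = 2  ⇒  p = 1/5.
Rosa's indifference between Up and Down determines Colin's mixing probability q:
  Rosa's expected payoff from Up: q·4 + (1−q)·7 = -3q + 7
  Rosa's expected payoff from Down: q·5 + (1−q)·4 = q + 4
  -3q + 7 = q + 4  ⇒  -4q = -3  ⇒  q = 3/4.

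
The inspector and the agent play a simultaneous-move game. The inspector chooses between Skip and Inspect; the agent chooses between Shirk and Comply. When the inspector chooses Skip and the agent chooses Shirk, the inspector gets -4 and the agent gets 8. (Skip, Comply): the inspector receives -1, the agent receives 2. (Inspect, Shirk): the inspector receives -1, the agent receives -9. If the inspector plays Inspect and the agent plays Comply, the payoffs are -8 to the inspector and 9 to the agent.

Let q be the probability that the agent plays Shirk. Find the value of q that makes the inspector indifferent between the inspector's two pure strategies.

The inspector's indifference between Skip and Inspect determines the agent's mixing probability q:
  the inspector's payoff to Skip: q·(-4) + (1−q)·(-1) = -3q - 1
  the inspector's payoff to Inspect: q·(-1) + (1−q)·(-8) = 7q - 8
  -3q - 1 = 7q - 8  ⇒  -10q = -7  ⇒  q = 7/10.

q = 7/10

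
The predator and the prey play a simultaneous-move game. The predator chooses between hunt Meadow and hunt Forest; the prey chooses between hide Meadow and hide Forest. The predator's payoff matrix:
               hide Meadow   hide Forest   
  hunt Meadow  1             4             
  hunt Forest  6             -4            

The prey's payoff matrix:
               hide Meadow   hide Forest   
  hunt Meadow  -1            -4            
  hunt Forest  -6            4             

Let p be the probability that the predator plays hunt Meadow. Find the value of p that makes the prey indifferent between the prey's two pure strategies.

Set the prey's expected payoff from hide Meadow equal to that from hide Forest:
  the prey's payoff to hide Meadow: p·(-1) + (1−p)·(-6) = 5p - 6
  the prey's payoff to hide Forest: p·(-4) + (1−p)·4 = -8p + 4
  5p - 6 = -8p + 4  ⇒  13p = 10  ⇒  p = 10/13.

p = 10/13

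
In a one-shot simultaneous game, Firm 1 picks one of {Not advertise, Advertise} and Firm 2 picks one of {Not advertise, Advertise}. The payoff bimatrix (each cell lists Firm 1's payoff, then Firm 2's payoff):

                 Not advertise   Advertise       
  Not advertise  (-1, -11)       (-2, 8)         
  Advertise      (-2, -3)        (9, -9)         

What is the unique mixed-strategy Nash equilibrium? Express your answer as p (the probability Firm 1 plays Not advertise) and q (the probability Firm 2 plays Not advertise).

p = 6/25, q = 11/12

For Firm 2 to be willing to mix, Firm 2 must be indifferent between Not advertise and Advertise, which pins down Firm 1's mix.
  Firm 2's payoff from Not advertise: p·(-11) + (1−p)·(-3) = -8p - 3
  Firm 2's payoff from Advertise: p·8 + (1−p)·(-9) = 17p - 9
  -8p - 3 = 17p - 9  ⇒  -25p = -6  ⇒  p = 6/25.
Firm 2's mix must leave Firm 1 indifferent between Not advertise and Advertise.
  Firm 1's payoff from Not advertise: q·(-1) + (1−q)·(-2) = q - 2
  Firm 1's payoff from Advertise: q·(-2) + (1−q)·9 = -11q + 9
  q - 2 = -11q + 9  ⇒  12q = 11  ⇒  q = 11/12.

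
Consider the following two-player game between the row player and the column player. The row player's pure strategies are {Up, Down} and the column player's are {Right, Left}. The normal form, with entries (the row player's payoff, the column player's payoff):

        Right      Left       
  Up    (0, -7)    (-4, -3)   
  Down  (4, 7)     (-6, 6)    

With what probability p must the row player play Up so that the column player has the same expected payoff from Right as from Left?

In a mixed equilibrium the column player is indifferent between Right and Left; this condition fixes p.
  the column player's expected payoff from Right: p·(-7) + (1−p)·7 = -14p + 7
  the column player's expected payoff from Left: p·(-3) + (1−p)·6 = -9p + 6
  -14p + 7 = -9p + 6  ⇒  -5p = -1  ⇒  p = 1/5.

p = 1/5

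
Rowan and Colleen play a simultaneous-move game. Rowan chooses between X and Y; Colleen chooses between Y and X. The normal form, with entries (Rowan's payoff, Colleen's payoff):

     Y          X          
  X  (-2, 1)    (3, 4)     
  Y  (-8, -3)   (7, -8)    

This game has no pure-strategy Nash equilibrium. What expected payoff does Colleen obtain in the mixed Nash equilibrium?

For Colleen to be willing to mix, Colleen must be indifferent between Y and X, which pins down Rowan's mix.
  Colleen's payoff to Y: p·1 + (1−p)·(-3) = 4p - 3
  Colleen's payoff to X: p·4 + (1−p)·(-8) = 12p - 8
  4p - 3 = 12p - 8  ⇒  -8p = -5  ⇒  p = 5/8.
At equilibrium Colleen is indifferent across columns, so Colleen's payoff equals the payoff from Y: (5/8)·1 + (3/8)·(-3) = -1/2.

-1/2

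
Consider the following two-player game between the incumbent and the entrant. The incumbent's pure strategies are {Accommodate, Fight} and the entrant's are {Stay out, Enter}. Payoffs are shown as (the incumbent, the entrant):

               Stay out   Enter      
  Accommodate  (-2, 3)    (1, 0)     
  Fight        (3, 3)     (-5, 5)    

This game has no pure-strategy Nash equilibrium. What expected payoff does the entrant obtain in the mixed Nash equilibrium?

The entrant's indifference between Stay out and Enter determines the incumbent's mixing probability p:
  the entrant's expected payoff from Stay out: p·3 + (1−p)·3 = 3
  the entrant's expected payoff from Enter: p·0 + (1−p)·5 = -5p + 5
  3 = -5p + 5  ⇒  5p = 2  ⇒  p = 2/5.
At equilibrium the entrant is indifferent across columns, so the entrant's payoff equals the payoff from Stay out: (2/5)·3 + (3/5)·3 = 3.

3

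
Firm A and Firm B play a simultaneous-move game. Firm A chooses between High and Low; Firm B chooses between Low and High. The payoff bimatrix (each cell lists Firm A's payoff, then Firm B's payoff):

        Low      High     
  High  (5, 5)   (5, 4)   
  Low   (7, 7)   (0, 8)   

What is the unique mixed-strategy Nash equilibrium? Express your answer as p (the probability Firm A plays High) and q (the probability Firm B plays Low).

p = 1/2, q = 5/7

Set Firm B's expected payoff from Low equal to that from High:
  Firm B's payoff to Low: p·5 + (1−p)·7 = -2p + 7
  Firm B's payoff to High: p·4 + (1−p)·8 = -4p + 8
  -2p + 7 = -4p + 8  ⇒  2p = 1  ⇒  p = 1/2.
In a mixed equilibrium Firm A is indifferent between High and Low; this condition fixes q.
  Firm A's payoff to High: q·5 + (1−q)·5 = 5
  Firm A's payoff to Low: q·7 + (1−q)·0 = 7q
  5 = 7q  ⇒  -7q = -5  ⇒  q = 5/7.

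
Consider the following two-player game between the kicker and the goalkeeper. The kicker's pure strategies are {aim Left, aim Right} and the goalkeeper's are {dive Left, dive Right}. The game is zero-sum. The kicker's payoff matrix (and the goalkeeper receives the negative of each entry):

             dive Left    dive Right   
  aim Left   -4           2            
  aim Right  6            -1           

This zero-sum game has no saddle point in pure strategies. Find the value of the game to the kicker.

The kicker's indifference between aim Left and aim Right determines the goalkeeper's mixing probability q:
  the kicker's payoff from aim Left: q·(-4) + (1−q)·2 = -6q + 2
  the kicker's payoff from aim Right: q·6 + (1−q)·(-1) = 7q - 1
  -6q + 2 = 7q - 1  ⇒  -13q = -3  ⇒  q = 3/13.
The value is the kicker's expected payoff against this mix (using aim Left): (3/13)·(-4) + (10/13)·2 = 8/13.

v = 8/13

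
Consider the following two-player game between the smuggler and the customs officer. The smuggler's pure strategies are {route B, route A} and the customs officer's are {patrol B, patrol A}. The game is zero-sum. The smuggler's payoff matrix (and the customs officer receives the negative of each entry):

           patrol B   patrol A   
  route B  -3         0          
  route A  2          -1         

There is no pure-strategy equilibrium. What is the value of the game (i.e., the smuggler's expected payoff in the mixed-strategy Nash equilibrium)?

v = -1/2

For the smuggler to be willing to mix, the smuggler must be indifferent between route B and route A, which pins down the customs officer's mix.
  the smuggler's expected payoff from route B: q·(-3) + (1−q)·0 = -3q
  the smuggler's expected payoff from route A: q·2 + (1−q)·(-1) = 3q - 1
  -3q = 3q - 1  ⇒  -6q = -1  ⇒  q = 1/6.
The value is the smuggler's expected payoff against this mix (using route B): (1/6)·(-3) + (5/6)·0 = -1/2.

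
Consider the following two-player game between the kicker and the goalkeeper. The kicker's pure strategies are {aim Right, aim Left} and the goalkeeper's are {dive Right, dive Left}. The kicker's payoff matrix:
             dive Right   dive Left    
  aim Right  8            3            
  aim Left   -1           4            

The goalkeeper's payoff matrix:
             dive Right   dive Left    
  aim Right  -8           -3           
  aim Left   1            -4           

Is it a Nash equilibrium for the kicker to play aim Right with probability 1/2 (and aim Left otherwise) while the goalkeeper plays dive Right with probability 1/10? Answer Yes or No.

Check the goalkeeper's indifference given the kicker's mix p = 1/2:
  payoff from dive Right = -7/2; payoff from dive Left = -7/2 — equal.
Check the kicker's indifference given the goalkeeper's mix q = 1/10:
  payoff from aim Right = 7/2; payoff from aim Left = 7/2 — equal.
Both players are indifferent, so neither can profitably deviate.

Yes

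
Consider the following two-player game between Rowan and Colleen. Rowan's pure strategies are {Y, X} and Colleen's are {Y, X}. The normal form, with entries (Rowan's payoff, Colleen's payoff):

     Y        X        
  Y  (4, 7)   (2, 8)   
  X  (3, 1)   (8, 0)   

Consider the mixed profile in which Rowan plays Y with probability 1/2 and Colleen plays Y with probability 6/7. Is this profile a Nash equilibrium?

Check Colleen's indifference given Rowan's mix p = 1/2:
  payoff from Y = 4; payoff from X = 4 — equal.
Check Rowan's indifference given Colleen's mix q = 6/7:
  payoff from Y = 26/7; payoff from X = 26/7 — equal.
Both players are indifferent, so neither can profitably deviate.

Yes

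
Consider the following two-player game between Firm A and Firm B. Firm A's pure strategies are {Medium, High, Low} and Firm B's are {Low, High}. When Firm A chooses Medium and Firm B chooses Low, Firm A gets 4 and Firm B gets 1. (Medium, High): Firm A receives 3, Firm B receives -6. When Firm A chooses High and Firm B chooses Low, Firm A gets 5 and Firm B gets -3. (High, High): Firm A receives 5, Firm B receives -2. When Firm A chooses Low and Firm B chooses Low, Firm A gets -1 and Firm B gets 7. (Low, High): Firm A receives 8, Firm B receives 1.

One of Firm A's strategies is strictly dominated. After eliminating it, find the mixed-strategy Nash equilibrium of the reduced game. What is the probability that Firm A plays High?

p = 6/7

Firm A's strategy Medium is strictly dominated by High: 5 > 4 and 5 > 3. Eliminate Medium.
Set Firm B's expected payoff from Low equal to that from High:
  Firm B's expected payoff from Low: p·(-3) + (1−p)·7 = -10p + 7
  Firm B's expected payoff from High: p·(-2) + (1−p)·1 = -3p + 1
  -10p + 7 = -3p + 1  ⇒  -7p = -6  ⇒  p = 6/7.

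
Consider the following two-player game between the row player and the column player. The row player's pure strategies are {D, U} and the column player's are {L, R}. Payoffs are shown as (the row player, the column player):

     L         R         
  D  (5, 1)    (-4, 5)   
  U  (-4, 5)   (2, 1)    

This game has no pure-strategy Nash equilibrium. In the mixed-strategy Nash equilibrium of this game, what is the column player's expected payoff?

In a mixed equilibrium the column player is indifferent between L and R; this condition fixes p.
  the column player's expected payoff from L: p·1 + (1−p)·5 = -4p + 5
  the column player's expected payoff from R: p·5 + (1−p)·1 = 4p + 1
  -4p + 5 = 4p + 1  ⇒  -8p = -4  ⇒  p = 1/2.
At equilibrium the column player is indifferent across columns, so the column player's payoff equals the payoff from L: (1/2)·1 + (1/2)·5 = 3.

3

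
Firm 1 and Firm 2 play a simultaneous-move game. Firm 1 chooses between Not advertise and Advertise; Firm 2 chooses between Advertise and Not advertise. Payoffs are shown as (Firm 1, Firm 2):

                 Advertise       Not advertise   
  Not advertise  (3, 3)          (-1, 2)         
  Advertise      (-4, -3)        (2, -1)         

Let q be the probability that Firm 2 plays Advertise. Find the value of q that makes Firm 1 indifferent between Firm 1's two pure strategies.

In a mixed equilibrium Firm 1 is indifferent between Not advertise and Advertise; this condition fixes q.
  Firm 1's payoff from Not advertise: q·3 + (1−q)·(-1) = 4q - 1
  Firm 1's payoff from Advertise: q·(-4) + (1−q)·2 = -6q + 2
  4q - 1 = -6q + 2  ⇒  10q = 3  ⇒  q = 3/10.

q = 3/10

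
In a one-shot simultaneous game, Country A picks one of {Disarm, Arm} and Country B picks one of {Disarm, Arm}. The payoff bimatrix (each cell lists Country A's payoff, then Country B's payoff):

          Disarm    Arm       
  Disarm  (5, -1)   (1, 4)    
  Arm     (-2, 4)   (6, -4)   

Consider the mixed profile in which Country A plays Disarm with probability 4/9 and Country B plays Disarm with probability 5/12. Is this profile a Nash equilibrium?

Given Country A's mix p = 4/9, Country B's payoff from Disarm is 16/9 but from Arm is -4/9. Country B strictly prefers Disarm, so Country B would not mix.
So the proposed profile is not a Nash equilibrium.

No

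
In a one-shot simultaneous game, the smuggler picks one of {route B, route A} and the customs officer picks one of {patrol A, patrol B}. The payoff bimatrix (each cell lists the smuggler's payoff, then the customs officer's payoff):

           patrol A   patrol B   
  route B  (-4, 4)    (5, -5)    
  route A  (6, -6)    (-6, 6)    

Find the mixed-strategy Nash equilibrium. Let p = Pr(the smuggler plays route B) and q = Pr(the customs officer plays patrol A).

p = 4/7, q = 11/21

For the customs officer to be willing to mix, the customs officer must be indifferent between patrol A and patrol B, which pins down the smuggler's mix.
  the customs officer's expected payoff from patrol A: p·4 + (1−p)·(-6) = 10p - 6
  the customs officer's expected payoff from patrol B: p·(-5) + (1−p)·6 = -11p + 6
  10p - 6 = -11p + 6  ⇒  21p = 12  ⇒  p = 4/7.
The customs officer's mix must leave the smuggler indifferent between route B and route A.
  the smuggler's payoff to route B: q·(-4) + (1−q)·5 = -9q + 5
  the smuggler's payoff to route A: q·6 + (1−q)·(-6) = 12q - 6
  -9q + 5 = 12q - 6  ⇒  -21q = -11  ⇒  q = 11/21.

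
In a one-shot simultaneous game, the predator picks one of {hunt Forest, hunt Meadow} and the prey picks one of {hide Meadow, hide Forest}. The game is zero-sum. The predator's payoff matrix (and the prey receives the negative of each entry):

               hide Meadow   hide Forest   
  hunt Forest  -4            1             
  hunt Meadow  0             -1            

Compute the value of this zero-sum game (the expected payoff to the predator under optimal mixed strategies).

v = -2/3

For the predator to be willing to mix, the predator must be indifferent between hunt Forest and hunt Meadow, which pins down the prey's mix.
  the predator's expected payoff from hunt Forest: q·(-4) + (1−q)·1 = -5q + 1
  the predator's expected payoff from hunt Meadow: q·0 + (1−q)·(-1) = q - 1
  -5q + 1 = q - 1  ⇒  -6q = -2  ⇒  q = 1/3.
The value is the predator's expected payoff against this mix (using hunt Forest): (1/3)·(-4) + (2/3)·1 = -2/3.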